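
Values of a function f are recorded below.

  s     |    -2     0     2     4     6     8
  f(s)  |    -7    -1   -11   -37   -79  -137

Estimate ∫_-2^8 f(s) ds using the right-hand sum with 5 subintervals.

Δs = 2.
Sum = 2·[(-1) + (-11) + (-37) + (-79) + (-137)] = -530.

-530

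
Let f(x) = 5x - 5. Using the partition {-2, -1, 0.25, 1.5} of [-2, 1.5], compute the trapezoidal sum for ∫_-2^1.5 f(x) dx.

-21.875

Subinterval widths: 1, 1.25, 1.25.
f(-2) = -15, f(-1) = -10, f(0.25) = -3.75, f(1.5) = 2.5.
On each subinterval the trapezoid contributes (Δx_i/2)·[f(x_{i-1}) + f(x_i)].
Sum = -21.875.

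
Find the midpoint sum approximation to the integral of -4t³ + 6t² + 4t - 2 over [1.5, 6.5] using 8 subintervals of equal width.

-1160.6640625

Δt = (6.5 − 1.5)/8 = 0.625.
Midpoints: 1.8125, 2.4375, 3.0625, 3.6875, 4.3125, 4.9375, 5.5625, 6.1875.
f(1.8125) = 1171/1024, f(2.4375) = -14879/1024, f(3.0625) = -49529/1024, f(3.6875) = -108779/1024, f(4.3125) = -198629/1024, f(4.9375) = -325079/1024, f(5.5625) = -494129/1024, f(6.1875) = -711779/1024.
Sum = Δt · [f(1.8125) + f(2.4375) + f(3.0625) + ...].
Sum = -1160.6640625.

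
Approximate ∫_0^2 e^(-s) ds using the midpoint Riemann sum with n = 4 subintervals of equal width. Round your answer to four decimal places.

0.8557

Δs = (2 − 0)/4 = 0.5.
Midpoints: 0.25, 0.75, 1.25, 1.75.
f(0.25) ≈ 0.7788, f(0.75) ≈ 0.4724, f(1.25) ≈ 0.2865, f(1.75) ≈ 0.1738.
Sum = Δs · [f(0.25) + f(0.75) + f(1.25) + f(1.75)].
Sum ≈ 0.8557.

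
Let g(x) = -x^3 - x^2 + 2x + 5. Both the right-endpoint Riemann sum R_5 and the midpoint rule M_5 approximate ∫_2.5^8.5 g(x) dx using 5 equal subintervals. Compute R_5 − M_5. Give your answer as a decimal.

-429.3

R_5 = -1815.45.
M_5 = -1386.15.
R_5 − M_5 = -429.3.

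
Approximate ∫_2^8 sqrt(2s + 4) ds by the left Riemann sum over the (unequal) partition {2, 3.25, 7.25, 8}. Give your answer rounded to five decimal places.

19.72289

Subinterval widths: 1.25, 4, 0.75.
Left endpoints: 2, 3.25, 7.25.
f(2) ≈ 2.82843, f(3.25) ≈ 3.24037, f(7.25) ≈ 4.30116.
Sum = Σ Δs_i · f(s_i).
Sum ≈ 19.72289.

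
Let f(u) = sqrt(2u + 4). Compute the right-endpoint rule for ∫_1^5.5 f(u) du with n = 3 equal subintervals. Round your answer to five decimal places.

Δu = (5.5 − 1)/3 = 1.5.
Right endpoints: 2.5, 4, 5.5.
f(2.5) ≈ 3.00000, f(4) ≈ 3.46410, f(5.5) ≈ 3.87298.
Sum = Δu · [f(2.5) + f(4) + f(5.5)].
Sum ≈ 15.50563.

15.50563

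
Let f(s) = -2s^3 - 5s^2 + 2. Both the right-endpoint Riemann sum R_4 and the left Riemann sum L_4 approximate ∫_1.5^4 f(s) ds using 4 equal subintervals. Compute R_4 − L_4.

R_4 ≈ -284.38477.
L_4 ≈ -165.63477.
R_4 − L_4 = -118.75.

-118.75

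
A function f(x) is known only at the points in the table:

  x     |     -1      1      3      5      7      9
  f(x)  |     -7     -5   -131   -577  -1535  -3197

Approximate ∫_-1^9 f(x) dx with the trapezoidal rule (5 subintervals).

-7700

Δx = 2.
T_5 = (2/2)·[(-7) + 2·(-5) + 2·(-131) + 2·(-577) + 2·(-1535) + (-3197)] = -7700.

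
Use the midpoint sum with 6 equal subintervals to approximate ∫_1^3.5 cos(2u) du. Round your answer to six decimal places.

-0.129881

Δu = (3.5 − 1)/6 = 5/12.
Midpoints: 29/24, 1.625, 49/24, 59/24, 2.875, 79/24.
f(29/24) ≈ -0.748549, f(1.625) ≈ -0.994130, f(49/24) ≈ -0.588381, f(59/24) ≈ 0.202860, f(2.875) ≈ 0.861192, f(79/24) ≈ 0.955293.
Sum = Δu · [f(29/24) + f(1.625) + f(49/24) + ...].
Sum ≈ -0.129881.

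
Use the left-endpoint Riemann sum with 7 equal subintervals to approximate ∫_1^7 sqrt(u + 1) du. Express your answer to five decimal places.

12.58246

Δu = (7 − 1)/7 = 6/7.
Left endpoints: 1, 13/7, 19/7, 25/7, 31/7, 37/7, 43/7.
f(1) ≈ 1.41421, f(13/7) ≈ 1.69031, f(19/7) ≈ 1.92725, f(25/7) ≈ 2.13809, f(31/7) ≈ 2.32993, f(37/7) ≈ 2.50713, f(43/7) ≈ 2.67261.
Sum = Δu · [f(1) + f(13/7) + f(19/7) + ...].
Sum ≈ 12.58246.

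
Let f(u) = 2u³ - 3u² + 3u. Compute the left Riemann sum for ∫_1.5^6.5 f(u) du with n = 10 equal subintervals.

573.75

Δu = (6.5 − 1.5)/10 = 0.5.
Left endpoints: 1.5, 2, 2.5, 3, 3.5, 4, 4.5, 5, 5.5, 6.
f(1.5) = 4.5, f(2) = 10, f(2.5) = 20, f(3) = 36, f(3.5) = 59.5, f(4) = 92, f(4.5) = 135, f(5) = 190, f(5.5) = 258.5, f(6) = 342.
Sum = Δu · [f(1.5) + f(2) + f(2.5) + ...].
Sum = 573.75.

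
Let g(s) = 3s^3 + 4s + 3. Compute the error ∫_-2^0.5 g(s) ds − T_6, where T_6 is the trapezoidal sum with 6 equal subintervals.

0.48828125

Exact integral: ∫_-2^0.5 g(s) ds = -11.953125.
T_6 = -12.44140625.
Error = -11.953125 − (-12.44140625) = 0.48828125.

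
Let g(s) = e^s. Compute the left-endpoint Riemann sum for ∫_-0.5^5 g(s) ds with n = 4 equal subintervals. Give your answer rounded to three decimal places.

68.775

Δs = (5 − (-0.5))/4 = 1.375.
Left endpoints: -0.5, 0.875, 2.25, 3.625.
g(-0.5) ≈ 0.607, g(0.875) ≈ 2.399, g(2.25) ≈ 9.488, g(3.625) ≈ 37.525.
Sum = Δs · [g(-0.5) + g(0.875) + g(2.25) + g(3.625)].
Sum ≈ 68.775.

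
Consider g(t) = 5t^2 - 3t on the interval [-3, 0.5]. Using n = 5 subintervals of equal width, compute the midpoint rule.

57.61875

Δt = (0.5 − (-3))/5 = 0.7.
Midpoints: -2.65, -1.95, -1.25, -0.55, 0.15.
g(-2.65) = 43.0625, g(-1.95) = 24.8625, g(-1.25) = 11.5625, g(-0.55) = 3.1625, g(0.15) = -0.3375.
Sum = Δt · [g(-2.65) + g(-1.95) + g(-1.25) + g(-0.55) + g(0.15)].
Sum = 57.61875.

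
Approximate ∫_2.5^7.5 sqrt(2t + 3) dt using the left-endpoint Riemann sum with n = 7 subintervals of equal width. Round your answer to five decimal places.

17.40329

Δt = (7.5 − 2.5)/7 = 5/7.
Left endpoints: 2.5, 45/14, 55/14, 65/14, 75/14, 85/14, 95/14.
f(2.5) ≈ 2.82843, f(45/14) ≈ 3.07060, f(55/14) ≈ 3.29502, f(65/14) ≈ 3.50510, f(75/14) ≈ 3.70328, f(85/14) ≈ 3.89138, f(95/14) ≈ 4.07080.
Sum = Δt · [f(2.5) + f(45/14) + f(55/14) + ...].
Sum ≈ 17.40329.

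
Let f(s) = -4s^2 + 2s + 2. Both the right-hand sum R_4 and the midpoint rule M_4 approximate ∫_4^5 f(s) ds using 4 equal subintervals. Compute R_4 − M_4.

R_4 = -74.625.
M_4 = -70.3125.
R_4 − M_4 = -4.3125.

-4.3125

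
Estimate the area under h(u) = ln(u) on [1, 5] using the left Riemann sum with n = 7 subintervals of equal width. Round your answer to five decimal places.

Δu = (5 − 1)/7 = 4/7.
Left endpoints: 1, 11/7, 15/7, 19/7, 23/7, 27/7, 31/7.
h(1) ≈ 0.00000, h(11/7) ≈ 0.45199, h(15/7) ≈ 0.76214, h(19/7) ≈ 0.99853, h(23/7) ≈ 1.18958, h(27/7) ≈ 1.34993, h(31/7) ≈ 1.48808.
Sum = Δu · [h(1) + h(11/7) + h(15/7) + ...].
Sum ≈ 3.56585.

3.56585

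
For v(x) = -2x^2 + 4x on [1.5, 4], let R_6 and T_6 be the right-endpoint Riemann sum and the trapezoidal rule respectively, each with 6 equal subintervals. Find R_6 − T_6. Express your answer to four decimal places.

R_6 ≈ -16.707176.
T_6 ≈ -13.061343.
R_6 − T_6 ≈ -3.6458.

-3.6458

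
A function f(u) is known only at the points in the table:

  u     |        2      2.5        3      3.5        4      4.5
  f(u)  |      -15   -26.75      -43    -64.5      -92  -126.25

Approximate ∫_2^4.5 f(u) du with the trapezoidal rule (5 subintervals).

Δu = 0.5.
T_5 = (0.5/2)·[(-15) + 2·(-26.75) + 2·(-43) + 2·(-64.5) + 2·(-92) + (-126.25)] = -148.4375.

-148.4375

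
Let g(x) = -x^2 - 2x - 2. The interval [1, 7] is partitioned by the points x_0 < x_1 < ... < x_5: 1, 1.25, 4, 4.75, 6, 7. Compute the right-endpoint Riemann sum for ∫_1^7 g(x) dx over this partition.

-226.0625

Subinterval widths: 0.25, 2.75, 0.75, 1.25, 1.
Right endpoints: 1.25, 4, 4.75, 6, 7.
g(1.25) = -6.0625, g(4) = -26, g(4.75) = -34.0625, g(6) = -50, g(7) = -65.
Sum = Σ Δx_i · g(x_i).
Sum = -226.0625.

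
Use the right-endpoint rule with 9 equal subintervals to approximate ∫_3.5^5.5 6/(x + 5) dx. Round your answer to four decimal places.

Δx = (5.5 − 3.5)/9 = 2/9.
Right endpoints: 67/18, 71/18, 25/6, 79/18, 83/18, 29/6, 91/18, 95/18, 5.5.
f(67/18) = 108/157, f(71/18) = 108/161, f(25/6) = 36/55, f(79/18) = 108/169, f(83/18) = 108/173, f(29/6) = 36/59, f(91/18) = 108/181, f(95/18) = 108/185, f(5.5) = 4/7.
Sum = Δx · [f(67/18) + f(71/18) + f(25/6) + ...].
Sum ≈ 1.2530.

1.2530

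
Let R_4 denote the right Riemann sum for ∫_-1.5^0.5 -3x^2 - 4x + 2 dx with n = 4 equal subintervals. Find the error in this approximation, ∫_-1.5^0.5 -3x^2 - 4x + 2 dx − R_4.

Exact integral: ∫_-1.5^0.5 f(x) dx = 4.5.
R_4 = 3.75.
Error = 4.5 − 3.75 = 0.75.

0.75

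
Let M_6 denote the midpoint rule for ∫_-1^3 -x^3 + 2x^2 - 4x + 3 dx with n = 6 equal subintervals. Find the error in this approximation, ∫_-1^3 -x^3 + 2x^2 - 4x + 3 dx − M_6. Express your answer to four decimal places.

Exact integral: ∫_-1^3 f(x) dx ≈ -5.333333.
M_6 ≈ -5.185185.
Error ≈ -5.333333 − (-5.185185) ≈ -0.1481.

-0.1481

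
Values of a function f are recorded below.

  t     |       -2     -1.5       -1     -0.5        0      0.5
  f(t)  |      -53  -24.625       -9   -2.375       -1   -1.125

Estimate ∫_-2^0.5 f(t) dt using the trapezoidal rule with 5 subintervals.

-32.03125

Δt = 0.5.
T_5 = (0.5/2)·[(-53) + 2·(-24.625) + 2·(-9) + 2·(-2.375) + 2·(-1) + (-1.125)] = -32.03125.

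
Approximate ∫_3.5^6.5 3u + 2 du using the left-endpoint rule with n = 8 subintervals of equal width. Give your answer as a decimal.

Δu = (6.5 − 3.5)/8 = 0.375.
Left endpoints: 3.5, 3.875, 4.25, 4.625, 5, 5.375, 5.75, 6.125.
f(3.5) = 12.5, f(3.875) = 13.625, f(4.25) = 14.75, f(4.625) = 15.875, f(5) = 17, f(5.375) = 18.125, f(5.75) = 19.25, f(6.125) = 20.375.
Sum = Δu · [f(3.5) + f(3.875) + f(4.25) + ...].
Sum = 49.3125.

49.3125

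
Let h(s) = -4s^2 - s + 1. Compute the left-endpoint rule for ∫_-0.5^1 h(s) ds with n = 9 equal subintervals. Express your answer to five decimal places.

-0.02778

Δs = (1 − (-0.5))/9 = 1/6.
Left endpoints: -0.5, -1/3, -1/6, 0, 1/6, 1/3, 0.5, 2/3, 5/6.
h(-0.5) = 0.5, h(-1/3) = 8/9, h(-1/6) = 19/18, h(0) = 1, h(1/6) = 13/18, h(1/3) = 2/9, h(0.5) = -0.5, h(2/3) = -13/9, h(5/6) = -47/18.
Sum = Δs · [h(-0.5) + h(-1/3) + h(-1/6) + ...].
Sum ≈ -0.02778.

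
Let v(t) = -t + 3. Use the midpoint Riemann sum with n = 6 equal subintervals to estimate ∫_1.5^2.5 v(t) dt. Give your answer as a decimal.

Δt = (2.5 − 1.5)/6 = 1/6.
Midpoints: 19/12, 1.75, 23/12, 25/12, 2.25, 29/12.
v(19/12) = 17/12, v(1.75) = 1.25, v(23/12) = 13/12, v(25/12) = 11/12, v(2.25) = 0.75, v(29/12) = 7/12.
Sum = Δt · [v(19/12) + v(1.75) + v(23/12) + ...].
Sum = 1.

1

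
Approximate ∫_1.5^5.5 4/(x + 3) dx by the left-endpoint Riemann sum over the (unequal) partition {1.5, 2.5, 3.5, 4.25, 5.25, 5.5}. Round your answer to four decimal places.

2.7506

Subinterval widths: 1, 1, 0.75, 1, 0.25.
Left endpoints: 1.5, 2.5, 3.5, 4.25, 5.25.
f(1.5) = 8/9, f(2.5) = 8/11, f(3.5) = 8/13, f(4.25) = 16/29, f(5.25) = 16/33.
Sum = Σ Δx_i · f(x_i).
Sum ≈ 2.7506.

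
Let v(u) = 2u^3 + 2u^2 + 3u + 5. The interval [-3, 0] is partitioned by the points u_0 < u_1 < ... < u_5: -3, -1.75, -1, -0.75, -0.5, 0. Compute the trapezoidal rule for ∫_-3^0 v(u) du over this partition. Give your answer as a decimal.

Subinterval widths: 1.25, 0.75, 0.25, 0.25, 0.5.
v(-3) = -40, v(-1.75) = -4.84375, v(-1) = 2, v(-0.75) = 3.03125, v(-0.5) = 3.75, v(0) = 5.
On each subinterval the trapezoid contributes (Δu_i/2)·[v(u_{i-1}) + v(u_i)].
Sum = -25.4296875.

-25.4296875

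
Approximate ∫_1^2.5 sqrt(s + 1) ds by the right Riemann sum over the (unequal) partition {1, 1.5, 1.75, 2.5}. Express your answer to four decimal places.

Subinterval widths: 0.5, 0.25, 0.75.
Right endpoints: 1.5, 1.75, 2.5.
f(1.5) ≈ 1.5811, f(1.75) ≈ 1.6583, f(2.5) ≈ 1.8708.
Sum = Σ Δs_i · f(s_i).
Sum ≈ 2.6083.

2.6083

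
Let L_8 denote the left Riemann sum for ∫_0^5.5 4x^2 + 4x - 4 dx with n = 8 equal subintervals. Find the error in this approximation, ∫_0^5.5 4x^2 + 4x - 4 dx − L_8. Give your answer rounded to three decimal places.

Exact integral: ∫_0^5.5 f(x) dx ≈ 260.33333.
L_8 = 212.91015625.
Error ≈ 260.33333 − 212.91015625 ≈ 47.423.

47.423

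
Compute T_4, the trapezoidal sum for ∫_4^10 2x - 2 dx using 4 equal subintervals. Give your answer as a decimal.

Δx = (10 − 4)/4 = 1.5.
f(4) = 6, f(5.5) = 9, f(7) = 12, f(8.5) = 15, f(10) = 18.
T_4 = (Δx/2)·[f(x_0) + 2f(x_1) + 2f(x_2) + 2f(x_3) + f(x_4)].
Sum = 72.

72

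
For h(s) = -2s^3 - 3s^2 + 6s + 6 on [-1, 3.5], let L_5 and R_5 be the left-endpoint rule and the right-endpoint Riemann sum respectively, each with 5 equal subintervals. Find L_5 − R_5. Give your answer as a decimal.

L_5 = -21.51.
R_5 = -106.56.
L_5 − R_5 = 85.05.

85.05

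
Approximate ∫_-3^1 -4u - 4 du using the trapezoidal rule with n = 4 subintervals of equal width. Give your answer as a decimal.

0

Δu = (1 − (-3))/4 = 1.
f(-3) = 8, f(-2) = 4, f(-1) = 0, f(0) = -4, f(1) = -8.
T_4 = (Δu/2)·[f(u_0) + 2f(u_1) + 2f(u_2) + 2f(u_3) + f(u_4)].
Sum = 0.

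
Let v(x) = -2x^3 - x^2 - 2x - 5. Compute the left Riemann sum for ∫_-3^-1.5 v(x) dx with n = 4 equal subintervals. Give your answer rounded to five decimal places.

37.93945

Δx = (-1.5 − (-3))/4 = 0.375.
Left endpoints: -3, -2.625, -2.25, -1.875.
v(-3) = 46, v(-2.625) = 29.53515625, v(-2.25) = 17.21875, v(-1.875) = 8.41796875.
Sum = Δx · [v(-3) + v(-2.625) + v(-2.25) + v(-1.875)].
Sum ≈ 37.93945.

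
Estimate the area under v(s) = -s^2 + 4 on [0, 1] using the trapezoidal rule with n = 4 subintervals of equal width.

Δs = (1 − 0)/4 = 0.25.
v(0) = 4, v(0.25) = 3.9375, v(0.5) = 3.75, v(0.75) = 3.4375, v(1) = 3.
T_4 = (Δs/2)·[v(s_0) + 2v(s_1) + 2v(s_2) + 2v(s_3) + v(s_4)].
Sum = 3.65625.

3.65625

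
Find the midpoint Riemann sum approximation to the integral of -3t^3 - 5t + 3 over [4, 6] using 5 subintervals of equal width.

-822.8

Δt = (6 − 4)/5 = 0.4.
Midpoints: 4.2, 4.6, 5, 5.4, 5.8.
f(4.2) = -240.264, f(4.6) = -312.008, f(5) = -397, f(5.4) = -496.392, f(5.8) = -611.336.
Sum = Δt · [f(4.2) + f(4.6) + f(5) + f(5.4) + f(5.8)].
Sum = -822.8.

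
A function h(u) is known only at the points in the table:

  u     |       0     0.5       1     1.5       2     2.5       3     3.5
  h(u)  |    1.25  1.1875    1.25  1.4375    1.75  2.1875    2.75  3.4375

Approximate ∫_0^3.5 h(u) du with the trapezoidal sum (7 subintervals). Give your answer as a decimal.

6.453125

Δu = 0.5.
T_7 = (0.5/2)·[1.25 + 2·1.1875 + 2·1.25 + 2·1.4375 + 2·1.75 + 2·2.1875 + 2·2.75 + 3.4375] = 6.453125.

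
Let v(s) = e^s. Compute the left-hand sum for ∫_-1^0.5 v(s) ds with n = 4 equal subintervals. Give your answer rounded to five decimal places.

Δs = (0.5 − (-1))/4 = 0.375.
Left endpoints: -1, -0.625, -0.25, 0.125.
v(-1) ≈ 0.36788, v(-0.625) ≈ 0.53526, v(-0.25) ≈ 0.77880, v(0.125) ≈ 1.13315.
Sum = Δs · [v(-1) + v(-0.625) + v(-0.25) + v(0.125)].
Sum ≈ 1.05566.

1.05566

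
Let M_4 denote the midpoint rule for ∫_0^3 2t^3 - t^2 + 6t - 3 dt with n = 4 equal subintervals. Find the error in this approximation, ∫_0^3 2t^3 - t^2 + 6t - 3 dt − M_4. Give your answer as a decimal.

1.125

Exact integral: ∫_0^3 f(t) dt = 49.5.
M_4 = 48.375.
Error = 49.5 − 48.375 = 1.125.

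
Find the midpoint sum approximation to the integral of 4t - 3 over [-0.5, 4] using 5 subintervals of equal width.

18

Δt = (4 − (-0.5))/5 = 0.9.
Midpoints: -0.05, 0.85, 1.75, 2.65, 3.55.
f(-0.05) = -3.2, f(0.85) = 0.4, f(1.75) = 4, f(2.65) = 7.6, f(3.55) = 11.2.
Sum = Δt · [f(-0.05) + f(0.85) + f(1.75) + f(2.65) + f(3.55)].
Sum = 18.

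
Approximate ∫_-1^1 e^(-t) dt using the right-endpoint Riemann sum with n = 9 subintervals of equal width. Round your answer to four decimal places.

Δt = (1 − (-1))/9 = 2/9.
Right endpoints: -7/9, -5/9, -1/3, -1/9, 1/9, 1/3, 5/9, 7/9, 1.
f(-7/9) ≈ 2.1766, f(-5/9) ≈ 1.7429, f(-1/3) ≈ 1.3956, f(-1/9) ≈ 1.1175, f(1/9) ≈ 0.8948, f(1/3) ≈ 0.7165, f(5/9) ≈ 0.5738, f(7/9) ≈ 0.4594, f(1) ≈ 0.3679.
Sum = Δt · [f(-7/9) + f(-5/9) + f(-1/3) + ...].
Sum ≈ 2.0989.

2.0989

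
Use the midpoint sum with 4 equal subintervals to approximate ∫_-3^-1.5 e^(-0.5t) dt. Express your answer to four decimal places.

Δt = (-1.5 − (-3))/4 = 0.375.
Midpoints: -2.8125, -2.4375, -2.0625, -1.6875.
f(-2.8125) ≈ 4.0806, f(-2.4375) ≈ 3.3830, f(-2.0625) ≈ 2.8046, f(-1.6875) ≈ 2.3251.
Sum = Δt · [f(-2.8125) + f(-2.4375) + f(-2.0625) + f(-1.6875)].
Sum ≈ 4.7225.

4.7225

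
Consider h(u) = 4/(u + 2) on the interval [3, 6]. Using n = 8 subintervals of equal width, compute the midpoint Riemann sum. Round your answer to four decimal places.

1.8794

Δu = (6 − 3)/8 = 0.375.
Midpoints: 3.1875, 3.5625, 3.9375, 4.3125, 4.6875, 5.0625, 5.4375, 5.8125.
h(3.1875) = 64/83, h(3.5625) = 64/89, h(3.9375) = 64/95, h(4.3125) = 64/101, h(4.6875) = 64/107, h(5.0625) = 64/113, h(5.4375) = 64/119, h(5.8125) = 0.512.
Sum = Δu · [h(3.1875) + h(3.5625) + h(3.9375) + ...].
Sum ≈ 1.8794.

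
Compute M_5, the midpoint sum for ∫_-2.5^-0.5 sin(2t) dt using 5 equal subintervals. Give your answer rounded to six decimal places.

-0.131807

Δt = (-0.5 − (-2.5))/5 = 0.4.
Midpoints: -2.3, -1.9, -1.5, -1.1, -0.7.
f(-2.3) ≈ 0.993691, f(-1.9) ≈ 0.611858, f(-1.5) ≈ -0.141120, f(-1.1) ≈ -0.808496, f(-0.7) ≈ -0.985450.
Sum = Δt · [f(-2.3) + f(-1.9) + f(-1.5) + f(-1.1) + f(-0.7)].
Sum ≈ -0.131807.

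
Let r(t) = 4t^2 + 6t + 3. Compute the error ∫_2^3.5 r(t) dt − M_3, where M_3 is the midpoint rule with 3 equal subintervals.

Exact integral: ∫_2^3.5 r(t) dt = 75.75.
M_3 = 75.625.
Error = 75.75 − 75.625 = 0.125.

0.125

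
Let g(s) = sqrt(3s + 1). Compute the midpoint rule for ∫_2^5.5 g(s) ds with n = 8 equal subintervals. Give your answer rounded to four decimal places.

Δs = (5.5 − 2)/8 = 0.4375.
Midpoints: 2.21875, 2.65625, 3.09375, 3.53125, 3.96875, 4.40625, 4.84375, 5.28125.
g(2.21875) ≈ 2.7670, g(2.65625) ≈ 2.9948, g(3.09375) ≈ 3.2064, g(3.53125) ≈ 3.4050, g(3.96875) ≈ 3.5925, g(4.40625) ≈ 3.7708, g(4.84375) ≈ 3.9410, g(5.28125) ≈ 4.1041.
Sum = Δs · [g(2.21875) + g(2.65625) + g(3.09375) + ...].
Sum ≈ 12.1544.

12.1544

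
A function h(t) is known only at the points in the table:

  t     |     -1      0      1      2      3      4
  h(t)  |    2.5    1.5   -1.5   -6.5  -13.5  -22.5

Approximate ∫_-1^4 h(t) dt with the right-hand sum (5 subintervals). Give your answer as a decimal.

-42.5

Δt = 1.
Sum = 1·[1.5 + (-1.5) + (-6.5) + (-13.5) + (-22.5)] = -42.5.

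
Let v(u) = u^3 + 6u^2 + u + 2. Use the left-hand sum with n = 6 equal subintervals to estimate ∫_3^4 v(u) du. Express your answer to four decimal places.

116.6597

Δu = (4 − 3)/6 = 1/6.
Left endpoints: 3, 19/6, 10/3, 3.5, 11/3, 23/6.
v(3) = 86, v(19/6) = 20971/216, v(10/3) = 2944/27, v(3.5) = 121.875, v(11/3) = 3662/27, v(23/6) = 32471/216.
Sum = Δu · [v(3) + v(19/6) + v(10/3) + ...].
Sum ≈ 116.6597.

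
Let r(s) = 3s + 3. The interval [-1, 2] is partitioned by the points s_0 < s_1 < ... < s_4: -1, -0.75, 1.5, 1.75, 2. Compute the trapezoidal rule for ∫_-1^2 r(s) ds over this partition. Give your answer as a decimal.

13.5

Subinterval widths: 0.25, 2.25, 0.25, 0.25.
r(-1) = 0, r(-0.75) = 0.75, r(1.5) = 7.5, r(1.75) = 8.25, r(2) = 9.
On each subinterval the trapezoid contributes (Δs_i/2)·[r(s_{i-1}) + r(s_i)].
Sum = 13.5.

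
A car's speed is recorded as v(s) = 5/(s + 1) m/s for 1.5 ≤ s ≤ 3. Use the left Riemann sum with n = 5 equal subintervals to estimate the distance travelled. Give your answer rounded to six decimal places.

2.466167

Δs = (3 − 1.5)/5 = 0.3.
Left endpoints: 1.5, 1.8, 2.1, 2.4, 2.7.
v(1.5) = 2, v(1.8) = 25/14, v(2.1) = 50/31, v(2.4) = 25/17, v(2.7) = 50/37.
Sum = Δs · [v(1.5) + v(1.8) + v(2.1) + v(2.4) + v(2.7)].
Sum ≈ 2.466167.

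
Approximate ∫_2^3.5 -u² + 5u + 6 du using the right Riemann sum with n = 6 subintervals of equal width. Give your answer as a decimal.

Δu = (3.5 − 2)/6 = 0.25.
Right endpoints: 2.25, 2.5, 2.75, 3, 3.25, 3.5.
f(2.25) = 12.1875, f(2.5) = 12.25, f(2.75) = 12.1875, f(3) = 12, f(3.25) = 11.6875, f(3.5) = 11.25.
Sum = Δu · [f(2.25) + f(2.5) + f(2.75) + ...].
Sum = 17.890625.

17.890625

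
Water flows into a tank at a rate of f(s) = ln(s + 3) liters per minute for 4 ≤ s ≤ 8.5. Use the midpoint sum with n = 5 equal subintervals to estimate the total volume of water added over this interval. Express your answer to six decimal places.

9.967503

Δs = (8.5 − 4)/5 = 0.9.
Midpoints: 4.45, 5.35, 6.25, 7.15, 8.05.
f(4.45) ≈ 2.008214, f(5.35) ≈ 2.122262, f(6.25) ≈ 2.224624, f(7.15) ≈ 2.317474, f(8.05) ≈ 2.402430.
Sum = Δs · [f(4.45) + f(5.35) + f(6.25) + f(7.15) + f(8.05)].
Sum ≈ 9.967503.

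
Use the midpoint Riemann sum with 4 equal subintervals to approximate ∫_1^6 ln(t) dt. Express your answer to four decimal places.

5.8005

Δt = (6 − 1)/4 = 1.25.
Midpoints: 1.625, 2.875, 4.125, 5.375.
f(1.625) ≈ 0.4855, f(2.875) ≈ 1.0561, f(4.125) ≈ 1.4171, f(5.375) ≈ 1.6818.
Sum = Δt · [f(1.625) + f(2.875) + f(4.125) + f(5.375)].
Sum ≈ 5.8005.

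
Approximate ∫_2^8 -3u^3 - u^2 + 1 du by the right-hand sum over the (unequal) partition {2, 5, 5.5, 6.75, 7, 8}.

-4538.44140625

Subinterval widths: 3, 0.5, 1.25, 0.25, 1.
Right endpoints: 5, 5.5, 6.75, 7, 8.
f(5) = -399, f(5.5) = -528.375, f(6.75) = -967.203125, f(7) = -1077, f(8) = -1599.
Sum = Σ Δu_i · f(u_i).
Sum = -4538.44140625.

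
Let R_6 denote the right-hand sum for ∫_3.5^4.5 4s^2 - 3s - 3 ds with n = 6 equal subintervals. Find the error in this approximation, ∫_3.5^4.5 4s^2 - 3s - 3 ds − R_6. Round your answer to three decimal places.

-2.435

Exact integral: ∫_3.5^4.5 f(s) ds ≈ 49.33333.
R_6 ≈ 51.76852.
Error ≈ 49.33333 − 51.76852 ≈ -2.435.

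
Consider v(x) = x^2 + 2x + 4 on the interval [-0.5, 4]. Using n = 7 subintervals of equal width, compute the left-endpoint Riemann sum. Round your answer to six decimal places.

Δx = (4 − (-0.5))/7 = 9/14.
Left endpoints: -0.5, 1/7, 11/14, 10/7, 29/14, 19/7, 47/14.
v(-0.5) = 3.25, v(1/7) = 211/49, v(11/14) = 1213/196, v(10/7) = 436/49, v(29/14) = 2437/196, v(19/7) = 823/49, v(47/14) = 4309/196.
Sum = Δx · [v(-0.5) + v(1/7) + v(11/14) + ...].
Sum ≈ 47.479592.

47.479592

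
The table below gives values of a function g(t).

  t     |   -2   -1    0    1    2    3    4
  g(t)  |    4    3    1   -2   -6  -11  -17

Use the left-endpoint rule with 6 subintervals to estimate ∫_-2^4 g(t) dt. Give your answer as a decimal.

-11

Δt = 1.
Sum = 1·[4 + 3 + 1 + (-2) + (-6) + (-11)] = -11.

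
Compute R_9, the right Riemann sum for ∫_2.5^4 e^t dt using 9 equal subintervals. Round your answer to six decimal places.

46.048433

Δt = (4 − 2.5)/9 = 1/6.
Right endpoints: 8/3, 17/6, 3, 19/6, 10/3, 3.5, 11/3, 23/6, 4.
f(8/3) ≈ 14.391916, f(17/6) ≈ 17.002040, f(3) ≈ 20.085537, f(19/6) ≈ 23.728258, f(10/3) ≈ 28.031625, f(3.5) ≈ 33.115452, f(11/3) ≈ 39.121284, f(23/6) ≈ 46.216336, f(4) ≈ 54.598150.
Sum = Δt · [f(8/3) + f(17/6) + f(3) + ...].
Sum ≈ 46.048433.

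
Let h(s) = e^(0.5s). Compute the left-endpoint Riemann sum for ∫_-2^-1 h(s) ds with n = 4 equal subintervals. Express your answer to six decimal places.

Δs = (-1 − (-2))/4 = 0.25.
Left endpoints: -2, -1.75, -1.5, -1.25.
h(-2) ≈ 0.367879, h(-1.75) ≈ 0.416862, h(-1.5) ≈ 0.472367, h(-1.25) ≈ 0.535261.
Sum = Δs · [h(-2) + h(-1.75) + h(-1.5) + h(-1.25)].
Sum ≈ 0.448092.

0.448092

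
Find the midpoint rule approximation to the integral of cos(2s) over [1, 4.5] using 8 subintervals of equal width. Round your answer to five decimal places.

-0.25670

Δs = (4.5 − 1)/8 = 0.4375.
Midpoints: 1.21875, 1.65625, 2.09375, 2.53125, 2.96875, 3.40625, 3.84375, 4.28125.
f(1.21875) ≈ -0.76220, f(1.65625) ≈ -0.98543, f(2.09375) ≈ -0.50112, f(2.53125) ≈ 0.34300, f(2.96875) ≈ 0.94084, f(3.40625) ≈ 0.86315, f(3.84375) ≈ 0.16571, f(4.28125) ≈ -0.65071.
Sum = Δs · [f(1.21875) + f(1.65625) + f(2.09375) + ...].
Sum ≈ -0.25670.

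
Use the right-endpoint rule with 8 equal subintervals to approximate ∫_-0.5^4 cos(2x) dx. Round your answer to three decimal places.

0.624

Δx = (4 − (-0.5))/8 = 0.5625.
Right endpoints: 0.0625, 0.625, 1.1875, 1.75, 2.3125, 2.875, 3.4375, 4.
f(0.0625) ≈ 0.992, f(0.625) ≈ 0.315, f(1.1875) ≈ -0.720, f(1.75) ≈ -0.936, f(2.3125) ≈ -0.087, f(2.875) ≈ 0.861, f(3.4375) ≈ 0.830, f(4) ≈ -0.146.
Sum = Δx · [f(0.0625) + f(0.625) + f(1.1875) + ...].
Sum ≈ 0.624.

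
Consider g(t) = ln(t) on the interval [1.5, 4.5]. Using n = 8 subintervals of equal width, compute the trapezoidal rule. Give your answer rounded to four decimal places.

Δt = (4.5 − 1.5)/8 = 0.375.
g(1.5) ≈ 0.4055, g(1.875) ≈ 0.6286, g(2.25) ≈ 0.8109, g(2.625) ≈ 0.9651, g(3) ≈ 1.0986, g(3.375) ≈ 1.2164, g(3.75) ≈ 1.3218, g(4.125) ≈ 1.4171, g(4.5) ≈ 1.5041.
T_8 = (Δt/2)·[g(t_0) + 2g(t_1) + ... + 2g(t_{7}) + g(t_8)].
Sum ≈ 3.1550.

3.1550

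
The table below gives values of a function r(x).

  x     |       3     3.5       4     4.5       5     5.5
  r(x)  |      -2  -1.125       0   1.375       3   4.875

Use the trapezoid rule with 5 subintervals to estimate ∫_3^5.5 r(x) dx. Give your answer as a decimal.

2.34375

Δx = 0.5.
T_5 = (0.5/2)·[(-2) + 2·(-1.125) + 2·0 + 2·1.375 + 2·3 + 4.875] = 2.34375.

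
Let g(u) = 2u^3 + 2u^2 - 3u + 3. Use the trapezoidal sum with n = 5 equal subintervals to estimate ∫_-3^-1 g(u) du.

-5.2

Δu = (-1 − (-3))/5 = 0.4.
g(-3) = -24, g(-2.6) = -10.832, g(-2.2) = -2.016, g(-1.8) = 3.216, g(-1.4) = 5.632, g(-1) = 6.
T_5 = (Δu/2)·[g(u_0) + 2g(u_1) + ... + 2g(u_{4}) + g(u_5)].
Sum = -5.2.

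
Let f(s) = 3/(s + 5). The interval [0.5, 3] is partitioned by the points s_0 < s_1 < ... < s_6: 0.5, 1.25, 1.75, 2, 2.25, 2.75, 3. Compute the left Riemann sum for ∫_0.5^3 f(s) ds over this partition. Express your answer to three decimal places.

1.171

Subinterval widths: 0.75, 0.5, 0.25, 0.25, 0.5, 0.25.
Left endpoints: 0.5, 1.25, 1.75, 2, 2.25, 2.75.
f(0.5) = 6/11, f(1.25) = 0.48, f(1.75) = 4/9, f(2) = 3/7, f(2.25) = 12/29, f(2.75) = 12/31.
Sum = Σ Δs_i · f(s_i).
Sum ≈ 1.171.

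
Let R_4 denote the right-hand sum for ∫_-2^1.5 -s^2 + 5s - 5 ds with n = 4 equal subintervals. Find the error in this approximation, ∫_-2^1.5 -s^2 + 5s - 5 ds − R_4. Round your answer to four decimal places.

Exact integral: ∫_-2^1.5 f(s) ds ≈ -25.666667.
R_4 = -17.69140625.
Error ≈ -25.666667 − (-17.69140625) ≈ -7.9753.

-7.9753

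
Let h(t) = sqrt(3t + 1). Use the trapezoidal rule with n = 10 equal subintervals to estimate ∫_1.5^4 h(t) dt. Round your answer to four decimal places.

Δt = (4 − 1.5)/10 = 0.25.
h(1.5) ≈ 2.3452, h(1.75) ≈ 2.5000, h(2) ≈ 2.6458, h(2.25) ≈ 2.7839, h(2.5) ≈ 2.9155, h(2.75) ≈ 3.0414, h(3) ≈ 3.1623, h(3.25) ≈ 3.2787, h(3.5) ≈ 3.3912, h(3.75) ≈ 3.5000, h(4) ≈ 3.6056.
T_10 = (Δt/2)·[h(t_0) + 2h(t_1) + ... + 2h(t_{9}) + h(t_10)].
Sum ≈ 7.5485.

7.5485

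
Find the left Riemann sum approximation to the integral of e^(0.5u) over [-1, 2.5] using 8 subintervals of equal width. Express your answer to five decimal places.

Δu = (2.5 − (-1))/8 = 0.4375.
Left endpoints: -1, -0.5625, -0.125, 0.3125, 0.75, 1.1875, 1.625, 2.0625.
f(-1) ≈ 0.60653, f(-0.5625) ≈ 0.75484, f(-0.125) ≈ 0.93941, f(0.3125) ≈ 1.16912, f(0.75) ≈ 1.45499, f(1.1875) ≈ 1.81077, f(1.625) ≈ 2.25353, f(2.0625) ≈ 2.80457.
Sum = Δu · [f(-1) + f(-0.5625) + f(-0.125) + ...].
Sum ≈ 5.15977.

5.15977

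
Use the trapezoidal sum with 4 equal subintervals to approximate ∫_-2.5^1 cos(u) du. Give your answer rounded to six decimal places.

1.346878

Δu = (1 − (-2.5))/4 = 0.875.
f(-2.5) ≈ -0.801144, f(-1.625) ≈ -0.054177, f(-0.75) ≈ 0.731689, f(0.125) ≈ 0.992198, f(1) ≈ 0.540302.
T_4 = (Δu/2)·[f(u_0) + 2f(u_1) + 2f(u_2) + 2f(u_3) + f(u_4)].
Sum ≈ 1.346878.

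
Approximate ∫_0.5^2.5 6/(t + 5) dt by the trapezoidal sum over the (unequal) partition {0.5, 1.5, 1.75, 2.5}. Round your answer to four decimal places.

1.8668

Subinterval widths: 1, 0.25, 0.75.
f(0.5) = 12/11, f(1.5) = 12/13, f(1.75) = 8/9, f(2.5) = 0.8.
On each subinterval the trapezoid contributes (Δt_i/2)·[f(t_{i-1}) + f(t_i)].
Sum ≈ 1.8668.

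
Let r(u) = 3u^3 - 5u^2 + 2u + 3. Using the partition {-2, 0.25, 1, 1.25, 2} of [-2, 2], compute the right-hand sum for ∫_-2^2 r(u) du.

18.6640625

Subinterval widths: 2.25, 0.75, 0.25, 0.75.
Right endpoints: 0.25, 1, 1.25, 2.
r(0.25) = 3.234375, r(1) = 3, r(1.25) = 3.546875, r(2) = 11.
Sum = Σ Δu_i · r(u_i).
Sum = 18.6640625.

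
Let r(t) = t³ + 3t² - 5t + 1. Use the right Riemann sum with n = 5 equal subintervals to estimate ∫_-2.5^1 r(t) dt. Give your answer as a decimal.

18.13

Δt = (1 − (-2.5))/5 = 0.7.
Right endpoints: -1.8, -1.1, -0.4, 0.3, 1.
r(-1.8) = 13.888, r(-1.1) = 8.799, r(-0.4) = 3.416, r(0.3) = -0.203, r(1) = 0.
Sum = Δt · [r(-1.8) + r(-1.1) + r(-0.4) + r(0.3) + r(1)].
Sum = 18.13.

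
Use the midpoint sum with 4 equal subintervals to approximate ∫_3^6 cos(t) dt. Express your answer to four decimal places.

-0.4306

Δt = (6 − 3)/4 = 0.75.
Midpoints: 3.375, 4.125, 4.875, 5.625.
f(3.375) ≈ -0.9729, f(4.125) ≈ -0.5542, f(4.875) ≈ 0.1619, f(5.625) ≈ 0.7911.
Sum = Δt · [f(3.375) + f(4.125) + f(4.875) + f(5.625)].
Sum ≈ -0.4306.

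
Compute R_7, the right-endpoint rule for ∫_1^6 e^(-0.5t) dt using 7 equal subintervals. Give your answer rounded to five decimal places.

0.92646

Δt = (6 − 1)/7 = 5/7.
Right endpoints: 12/7, 17/7, 22/7, 27/7, 32/7, 37/7, 6.
f(12/7) ≈ 0.42437, f(17/7) ≈ 0.29692, f(22/7) ≈ 0.20775, f(27/7) ≈ 0.14536, f(32/7) ≈ 0.10170, f(37/7) ≈ 0.07116, f(6) ≈ 0.04979.
Sum = Δt · [f(12/7) + f(17/7) + f(22/7) + ...].
Sum ≈ 0.92646.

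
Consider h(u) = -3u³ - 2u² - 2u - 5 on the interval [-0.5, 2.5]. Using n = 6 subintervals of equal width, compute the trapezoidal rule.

Δu = (2.5 − (-0.5))/6 = 0.5.
h(-0.5) = -4.125, h(0) = -5, h(0.5) = -6.875, h(1) = -12, h(1.5) = -22.625, h(2) = -41, h(2.5) = -69.375.
T_6 = (Δu/2)·[h(u_0) + 2h(u_1) + ... + 2h(u_{5}) + h(u_6)].
Sum = -62.125.

-62.125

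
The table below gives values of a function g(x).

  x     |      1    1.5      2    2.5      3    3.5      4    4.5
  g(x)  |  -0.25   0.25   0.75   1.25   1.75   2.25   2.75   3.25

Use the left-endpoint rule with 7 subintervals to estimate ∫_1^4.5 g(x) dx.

4.375

Δx = 0.5.
Sum = 0.5·[(-0.25) + 0.25 + 0.75 + 1.25 + 1.75 + 2.25 + 2.75] = 4.375.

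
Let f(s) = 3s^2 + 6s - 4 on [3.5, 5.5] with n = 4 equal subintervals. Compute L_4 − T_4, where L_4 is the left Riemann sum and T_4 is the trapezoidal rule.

L_4 = 153.25.
T_4 = 169.75.
L_4 − T_4 = -16.5.

-16.5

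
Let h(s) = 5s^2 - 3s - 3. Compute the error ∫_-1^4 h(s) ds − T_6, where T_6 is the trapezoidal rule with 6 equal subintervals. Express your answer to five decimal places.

Exact integral: ∫_-1^4 h(s) ds ≈ 70.8333333.
T_6 ≈ 73.7268519.
Error ≈ 70.8333333 − 73.7268519 ≈ -2.89352.

-2.89352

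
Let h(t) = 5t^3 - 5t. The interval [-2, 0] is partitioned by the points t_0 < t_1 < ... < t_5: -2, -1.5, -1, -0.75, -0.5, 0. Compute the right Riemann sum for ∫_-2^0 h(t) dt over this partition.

-3.80859375

Subinterval widths: 0.5, 0.5, 0.25, 0.25, 0.5.
Right endpoints: -1.5, -1, -0.75, -0.5, 0.
h(-1.5) = -9.375, h(-1) = 0, h(-0.75) = 1.640625, h(-0.5) = 1.875, h(0) = 0.
Sum = Σ Δt_i · h(t_i).
Sum = -3.80859375.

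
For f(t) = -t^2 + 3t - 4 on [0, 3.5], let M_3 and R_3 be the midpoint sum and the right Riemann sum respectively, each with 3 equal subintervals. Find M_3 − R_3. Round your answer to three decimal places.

2.212

M_3 ≈ -9.51968.
R_3 ≈ -11.73148.
M_3 − R_3 ≈ 2.212.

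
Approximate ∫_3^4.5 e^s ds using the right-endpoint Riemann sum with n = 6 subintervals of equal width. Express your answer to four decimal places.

79.0369

Δs = (4.5 − 3)/6 = 0.25.
Right endpoints: 3.25, 3.5, 3.75, 4, 4.25, 4.5.
f(3.25) ≈ 25.7903, f(3.5) ≈ 33.1155, f(3.75) ≈ 42.5211, f(4) ≈ 54.5982, f(4.25) ≈ 70.1054, f(4.5) ≈ 90.0171.
Sum = Δs · [f(3.25) + f(3.5) + f(3.75) + ...].
Sum ≈ 79.0369.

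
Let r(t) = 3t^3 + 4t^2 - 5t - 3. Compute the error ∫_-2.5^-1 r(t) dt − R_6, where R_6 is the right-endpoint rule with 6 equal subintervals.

Exact integral: ∫_-2.5^-1 r(t) dt = -0.421875.
R_6 = 1.31640625.
Error = -0.421875 − 1.31640625 = -1.73828125.

-1.73828125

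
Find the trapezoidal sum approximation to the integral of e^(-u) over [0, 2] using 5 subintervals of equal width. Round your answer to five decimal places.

0.87616

Δu = (2 − 0)/5 = 0.4.
f(0) ≈ 1.00000, f(0.4) ≈ 0.67032, f(0.8) ≈ 0.44933, f(1.2) ≈ 0.30119, f(1.6) ≈ 0.20190, f(2) ≈ 0.13534.
T_5 = (Δu/2)·[f(u_0) + 2f(u_1) + ... + 2f(u_{4}) + f(u_5)].
Sum ≈ 0.87616.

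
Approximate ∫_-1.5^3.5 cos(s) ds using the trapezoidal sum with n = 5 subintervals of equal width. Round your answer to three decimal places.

0.592

Δs = (3.5 − (-1.5))/5 = 1.
f(-1.5) ≈ 0.071, f(-0.5) ≈ 0.878, f(0.5) ≈ 0.878, f(1.5) ≈ 0.071, f(2.5) ≈ -0.801, f(3.5) ≈ -0.936.
T_5 = (Δs/2)·[f(s_0) + 2f(s_1) + ... + 2f(s_{4}) + f(s_5)].
Sum ≈ 0.592.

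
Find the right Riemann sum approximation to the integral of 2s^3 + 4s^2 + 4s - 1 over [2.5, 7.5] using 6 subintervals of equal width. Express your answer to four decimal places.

Δs = (7.5 − 2.5)/6 = 5/6.
Right endpoints: 10/3, 25/6, 5, 35/6, 20/3, 7.5.
f(10/3) = 3533/27, f(25/6) = 24817/108, f(5) = 369, f(35/6) = 59987/108, f(20/3) = 21493/27, f(7.5) = 1097.75.
Sum = Δs · [f(10/3) + f(25/6) + f(5) + ...].
Sum ≈ 2649.0509.

2649.0509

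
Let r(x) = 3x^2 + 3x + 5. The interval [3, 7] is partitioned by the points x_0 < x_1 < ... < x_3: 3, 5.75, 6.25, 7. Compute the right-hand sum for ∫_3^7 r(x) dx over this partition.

Subinterval widths: 2.75, 0.5, 0.75.
Right endpoints: 5.75, 6.25, 7.
r(5.75) = 121.4375, r(6.25) = 140.9375, r(7) = 173.
Sum = Σ Δx_i · r(x_i).
Sum = 534.171875.

534.171875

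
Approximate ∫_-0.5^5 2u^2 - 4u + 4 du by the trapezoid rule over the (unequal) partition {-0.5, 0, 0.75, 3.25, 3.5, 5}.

62.4375

Subinterval widths: 0.5, 0.75, 2.5, 0.25, 1.5.
f(-0.5) = 6.5, f(0) = 4, f(0.75) = 2.125, f(3.25) = 12.125, f(3.5) = 14.5, f(5) = 34.
On each subinterval the trapezoid contributes (Δu_i/2)·[f(u_{i-1}) + f(u_i)].
Sum = 62.4375.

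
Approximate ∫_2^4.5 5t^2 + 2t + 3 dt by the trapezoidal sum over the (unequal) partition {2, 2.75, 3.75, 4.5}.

Subinterval widths: 0.75, 1, 0.75.
f(2) = 27, f(2.75) = 46.3125, f(3.75) = 80.8125, f(4.5) = 113.25.
On each subinterval the trapezoid contributes (Δt_i/2)·[f(t_{i-1}) + f(t_i)].
Sum = 163.828125.

163.828125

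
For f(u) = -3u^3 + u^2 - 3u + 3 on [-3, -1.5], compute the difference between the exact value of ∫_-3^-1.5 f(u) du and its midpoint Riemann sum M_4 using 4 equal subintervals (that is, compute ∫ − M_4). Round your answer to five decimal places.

0.37354

Exact integral: ∫_-3^-1.5 f(u) du = 79.453125.
M_4 ≈ 79.0795898.
Error ≈ 79.453125 − 79.0795898 ≈ 0.37354.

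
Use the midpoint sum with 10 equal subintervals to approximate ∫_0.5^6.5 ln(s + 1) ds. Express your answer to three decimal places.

Δs = (6.5 − 0.5)/10 = 0.6.
Midpoints: 0.8, 1.4, 2, 2.6, 3.2, 3.8, 4.4, 5, 5.6, 6.2.
f(0.8) ≈ 0.588, f(1.4) ≈ 0.875, f(2) ≈ 1.099, f(2.6) ≈ 1.281, f(3.2) ≈ 1.435, f(3.8) ≈ 1.569, f(4.4) ≈ 1.686, f(5) ≈ 1.792, f(5.6) ≈ 1.887, f(6.2) ≈ 1.974.
Sum = Δs · [f(0.8) + f(1.4) + f(2) + ...].
Sum ≈ 8.511.

8.511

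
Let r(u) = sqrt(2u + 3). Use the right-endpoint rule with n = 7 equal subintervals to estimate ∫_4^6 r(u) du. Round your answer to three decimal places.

7.283

Δu = (6 − 4)/7 = 2/7.
Right endpoints: 30/7, 32/7, 34/7, 36/7, 38/7, 40/7, 6.
r(30/7) ≈ 3.402, r(32/7) ≈ 3.485, r(34/7) ≈ 3.566, r(36/7) ≈ 3.645, r(38/7) ≈ 3.723, r(40/7) ≈ 3.798, r(6) ≈ 3.873.
Sum = Δu · [r(30/7) + r(32/7) + r(34/7) + ...].
Sum ≈ 7.283.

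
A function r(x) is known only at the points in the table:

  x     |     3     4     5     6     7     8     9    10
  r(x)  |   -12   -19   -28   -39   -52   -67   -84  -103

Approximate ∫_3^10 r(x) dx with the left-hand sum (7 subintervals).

Δx = 1.
Sum = 1·[(-12) + (-19) + (-28) + (-39) + (-52) + (-67) + (-84)] = -301.

-301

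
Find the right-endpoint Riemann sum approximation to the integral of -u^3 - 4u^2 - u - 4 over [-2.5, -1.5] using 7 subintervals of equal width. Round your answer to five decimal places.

Δu = (-1.5 − (-2.5))/7 = 1/7.
Right endpoints: -33/14, -31/14, -29/14, -27/14, -25/14, -23/14, -1.5.
f(-33/14) = -29555/2744, f(-31/14) = -28925/2744, f(-29/14) = -27999/2744, f(-27/14) = -26825/2744, f(-25/14) = -25451/2744, f(-23/14) = -23925/2744, f(-1.5) = -8.125.
Sum = Δu · [f(-33/14) + f(-31/14) + f(-29/14) + ...].
Sum ≈ -9.63010.

-9.63010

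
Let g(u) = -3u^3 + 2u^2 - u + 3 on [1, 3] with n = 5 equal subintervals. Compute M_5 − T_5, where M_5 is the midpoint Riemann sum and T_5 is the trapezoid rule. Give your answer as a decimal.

1.28

M_5 = -40.24.
T_5 = -41.52.
M_5 − T_5 = 1.28.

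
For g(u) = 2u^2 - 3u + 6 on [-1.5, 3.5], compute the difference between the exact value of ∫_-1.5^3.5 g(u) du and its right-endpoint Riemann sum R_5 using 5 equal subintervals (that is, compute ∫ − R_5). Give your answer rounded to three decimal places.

Exact integral: ∫_-1.5^3.5 g(u) du ≈ 45.83333.
R_5 = 50.
Error ≈ 45.83333 − 50 ≈ -4.167.

-4.167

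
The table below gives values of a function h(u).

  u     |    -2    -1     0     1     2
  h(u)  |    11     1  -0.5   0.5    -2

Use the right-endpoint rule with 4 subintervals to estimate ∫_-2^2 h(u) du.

-1

Δu = 1.
Sum = 1·[1 + (-0.5) + 0.5 + (-2)] = -1.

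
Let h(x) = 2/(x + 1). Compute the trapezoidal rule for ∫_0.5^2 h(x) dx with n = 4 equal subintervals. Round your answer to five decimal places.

1.39405

Δx = (2 − 0.5)/4 = 0.375.
h(0.5) = 4/3, h(0.875) = 16/15, h(1.25) = 8/9, h(1.625) = 16/21, h(2) = 2/3.
T_4 = (Δx/2)·[h(x_0) + 2h(x_1) + 2h(x_2) + 2h(x_3) + h(x_4)].
Sum ≈ 1.39405.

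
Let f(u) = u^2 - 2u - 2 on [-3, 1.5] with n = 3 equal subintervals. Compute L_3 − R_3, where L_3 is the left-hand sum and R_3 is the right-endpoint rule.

23.625

L_3 = 21.375.
R_3 = -2.25.
L_3 − R_3 = 23.625.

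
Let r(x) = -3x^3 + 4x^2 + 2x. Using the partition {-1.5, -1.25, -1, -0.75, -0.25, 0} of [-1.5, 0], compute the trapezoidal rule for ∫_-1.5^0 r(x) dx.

6.34765625

Subinterval widths: 0.25, 0.25, 0.25, 0.5, 0.25.
r(-1.5) = 16.125, r(-1.25) = 9.609375, r(-1) = 5, r(-0.75) = 2.015625, r(-0.25) = -0.203125, r(0) = 0.
On each subinterval the trapezoid contributes (Δx_i/2)·[r(x_{i-1}) + r(x_i)].
Sum = 6.34765625.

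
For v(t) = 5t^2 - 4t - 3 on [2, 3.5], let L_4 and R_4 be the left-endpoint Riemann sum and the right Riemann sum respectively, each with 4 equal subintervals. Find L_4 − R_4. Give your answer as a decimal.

L_4 = 30.69140625.
R_4 = 43.91015625.
L_4 − R_4 = -13.21875.

-13.21875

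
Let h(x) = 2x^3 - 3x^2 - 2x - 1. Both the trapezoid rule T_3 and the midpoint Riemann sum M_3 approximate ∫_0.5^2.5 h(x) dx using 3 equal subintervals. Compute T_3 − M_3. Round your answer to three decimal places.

T_3 ≈ -3.11111.
M_3 ≈ -4.44444.
T_3 − M_3 ≈ 1.333.

1.333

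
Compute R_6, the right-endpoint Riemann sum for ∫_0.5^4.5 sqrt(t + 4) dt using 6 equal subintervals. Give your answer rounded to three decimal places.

10.419

Δt = (4.5 − 0.5)/6 = 2/3.
Right endpoints: 7/6, 11/6, 2.5, 19/6, 23/6, 4.5.
f(7/6) ≈ 2.273, f(11/6) ≈ 2.415, f(2.5) ≈ 2.550, f(19/6) ≈ 2.677, f(23/6) ≈ 2.799, f(4.5) ≈ 2.915.
Sum = Δt · [f(7/6) + f(11/6) + f(2.5) + ...].
Sum ≈ 10.419.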